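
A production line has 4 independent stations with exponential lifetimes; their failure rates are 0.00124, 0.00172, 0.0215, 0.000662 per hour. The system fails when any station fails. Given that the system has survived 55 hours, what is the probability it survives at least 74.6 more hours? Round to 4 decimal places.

0.1535

Time to first failure ~ Exp(Σλ) with Σλ = 0.025122.
By memorylessness, P(T > 55+74.6 | T > 55) = P(T > 74.6) = e^(−0.025122·74.6) ≈ 0.1535.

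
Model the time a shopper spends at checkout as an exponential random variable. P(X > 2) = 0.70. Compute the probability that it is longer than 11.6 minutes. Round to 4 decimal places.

0.1263

e^(−λ·2) = 0.70 ⇒ λ = −ln(0.70)/2 = 0.178337.
P(X > 11.6) = e^(−0.178337·11.6) = e^(−2.0687) ≈ 0.1263.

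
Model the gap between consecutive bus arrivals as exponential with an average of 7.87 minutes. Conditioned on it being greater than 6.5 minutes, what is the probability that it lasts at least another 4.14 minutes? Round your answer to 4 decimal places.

0.5909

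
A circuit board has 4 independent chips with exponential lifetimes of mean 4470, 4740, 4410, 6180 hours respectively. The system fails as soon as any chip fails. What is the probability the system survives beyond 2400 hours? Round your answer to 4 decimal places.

The first failure time is exponential with rate Σλ_i = 1/4470 + 1/4740 + 1/4410 + 1/6180 = 0.000823254 per hour.
P(min > 2400) = e^(−0.000823254·2400) = e^(−1.9758) ≈ 0.1386.

0.1386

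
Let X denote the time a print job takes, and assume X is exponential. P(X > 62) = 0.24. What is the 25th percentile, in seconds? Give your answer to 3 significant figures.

e^(−λ·62) = 0.24 ⇒ λ = −ln(0.24)/62 = 0.023018.
25th percentile: 1 − e^(−λt) = 0.25, t = −ln(0.75)/λ = 12.4981 seconds.

12.5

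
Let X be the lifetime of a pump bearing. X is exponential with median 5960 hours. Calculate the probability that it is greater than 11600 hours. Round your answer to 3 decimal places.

0.259

For an exponential, median = ln(2)/λ, so λ = ln 2 / 5960 = 0.0001163 per hour.
P(X > 11600) = e^(−λ·11600) = e^(−1.3491) ≈ 0.259.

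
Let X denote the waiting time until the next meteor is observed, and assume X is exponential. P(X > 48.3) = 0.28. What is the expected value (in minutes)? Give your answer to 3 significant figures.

e^(−λ·48.3) = 0.28 ⇒ λ = −ln(0.28)/48.3 = 0.0263554.
Mean = 1/λ = 37.9429 minutes.

37.9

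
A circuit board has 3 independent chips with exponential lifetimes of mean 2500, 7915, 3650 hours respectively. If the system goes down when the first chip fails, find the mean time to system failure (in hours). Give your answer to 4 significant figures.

The first failure time is exponential with rate Σλ_i = 1/2500 + 1/7915 + 1/3650 = 0.000800315 per hour.
E[min] = 1/Σλ = 1/0.000800315 = 1249.51 hours.

1250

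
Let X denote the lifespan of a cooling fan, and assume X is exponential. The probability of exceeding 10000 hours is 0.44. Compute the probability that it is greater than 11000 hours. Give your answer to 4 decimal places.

e^(−λ·10000) = 0.44 ⇒ λ = −ln(0.44)/10000 = 0.0000820981.
P(X > 11000) = e^(−0.0000820981·11000) = e^(−0.90308) ≈ 0.4053.

0.4053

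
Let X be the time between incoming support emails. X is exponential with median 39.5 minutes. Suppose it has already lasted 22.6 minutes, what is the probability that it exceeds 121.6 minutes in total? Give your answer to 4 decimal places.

0.1760

For an exponential, median = ln(2)/λ, so λ = ln 2 / 39.5 = 0.017548 per minute.
By the memoryless property, P(X > 22.6+99 | X > 22.6) = P(X > 99).
P(X > 99) = e^(−1.7373) ≈ 0.1760.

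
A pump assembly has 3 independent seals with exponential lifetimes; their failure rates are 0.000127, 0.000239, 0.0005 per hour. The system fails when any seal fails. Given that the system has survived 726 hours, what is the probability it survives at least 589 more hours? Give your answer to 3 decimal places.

0.600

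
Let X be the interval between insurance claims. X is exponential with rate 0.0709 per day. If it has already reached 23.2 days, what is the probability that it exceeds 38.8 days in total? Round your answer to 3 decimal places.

0.331

By the memoryless property, P(X > 23.2+15.6 | X > 23.2) = P(X > 15.6).
P(X > 15.6) = e^(−1.106) ≈ 0.331.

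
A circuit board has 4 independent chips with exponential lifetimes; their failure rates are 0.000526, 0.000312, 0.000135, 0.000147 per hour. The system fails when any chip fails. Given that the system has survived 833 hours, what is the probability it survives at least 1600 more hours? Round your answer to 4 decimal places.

0.1666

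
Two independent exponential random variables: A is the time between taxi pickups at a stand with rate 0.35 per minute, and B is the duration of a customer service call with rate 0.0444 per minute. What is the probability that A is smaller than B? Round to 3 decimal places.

0.887

λ_1 = 0.35, λ_2 = 0.0444.
For independent exponentials, P(A < B) = λ_1/(λ_1+λ_2) = 0.35/0.3944 ≈ 0.887.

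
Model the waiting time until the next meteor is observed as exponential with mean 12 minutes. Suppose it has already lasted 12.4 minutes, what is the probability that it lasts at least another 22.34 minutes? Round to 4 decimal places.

The rate is λ = 1/12 = 0.0833333 per minute.
By the memoryless property, P(X > 12.4+22.34 | X > 12.4) = P(X > 22.34).
P(X > 22.34) = e^(−1.8617) ≈ 0.1554.

0.1554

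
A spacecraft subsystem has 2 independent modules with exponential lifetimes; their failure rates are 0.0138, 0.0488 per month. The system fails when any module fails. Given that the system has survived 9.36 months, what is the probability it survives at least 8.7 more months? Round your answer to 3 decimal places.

0.580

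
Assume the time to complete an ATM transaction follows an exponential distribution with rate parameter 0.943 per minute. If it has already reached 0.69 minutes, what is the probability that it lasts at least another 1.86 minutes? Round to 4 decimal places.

0.1731

By the memoryless property, P(X > 0.69+1.86 | X > 0.69) = P(X > 1.86).
P(X > 1.86) = e^(−1.754) ≈ 0.1731.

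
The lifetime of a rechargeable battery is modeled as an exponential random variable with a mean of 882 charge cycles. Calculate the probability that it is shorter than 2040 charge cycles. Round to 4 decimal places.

The rate is λ = 1/882 = 0.00113379 per charge cycle.
P(X ≤ 2040) = 1 − e^(−λ·2040) = 1 − e^(−2.3129) ≈ 0.9010.

0.9010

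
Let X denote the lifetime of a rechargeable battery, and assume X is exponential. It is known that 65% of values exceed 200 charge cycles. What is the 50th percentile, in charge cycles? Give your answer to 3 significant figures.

e^(−λ·200) = 0.65 ⇒ λ = −ln(0.65)/200 = 0.00215391.
50th percentile: 1 − e^(−λt) = 0.5, t = −ln(0.5)/λ = 321.808 charge cycles.

322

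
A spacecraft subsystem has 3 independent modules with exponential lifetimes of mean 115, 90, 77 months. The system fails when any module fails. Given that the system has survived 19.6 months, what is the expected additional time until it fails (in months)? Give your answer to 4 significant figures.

First-failure rate Σλ = 1/115 + 1/90 + 1/77 = 0.0327938.
By memorylessness the expected residual is 1/Σλ = 30.4936 months, regardless of the 19.6 already elapsed.

30.49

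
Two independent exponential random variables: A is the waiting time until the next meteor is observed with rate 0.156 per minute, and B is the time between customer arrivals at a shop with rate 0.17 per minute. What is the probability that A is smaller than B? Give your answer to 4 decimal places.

0.4785

λ_1 = 0.156, λ_2 = 0.17.
For independent exponentials, P(A < B) = λ_1/(λ_1+λ_2) = 0.156/0.326 ≈ 0.4785.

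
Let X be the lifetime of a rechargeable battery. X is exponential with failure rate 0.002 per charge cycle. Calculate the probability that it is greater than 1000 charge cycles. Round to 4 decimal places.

0.1353

P(X > 1000) = e^(−λ·1000) = e^(−2) ≈ 0.1353.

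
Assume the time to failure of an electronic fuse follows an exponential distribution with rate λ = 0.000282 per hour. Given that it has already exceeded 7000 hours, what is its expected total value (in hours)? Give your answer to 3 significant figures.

By memorylessness, E[X | X > 7000] = 7000 + 1/λ = 7000 + 3546.1 = 10546.1 hours.

10500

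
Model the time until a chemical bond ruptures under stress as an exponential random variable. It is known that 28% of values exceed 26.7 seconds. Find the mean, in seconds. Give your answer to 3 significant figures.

21.0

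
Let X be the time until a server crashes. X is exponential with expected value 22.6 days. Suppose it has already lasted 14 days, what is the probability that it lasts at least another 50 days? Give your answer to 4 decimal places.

0.1094

The rate is λ = 1/22.6 = 0.0442478 per day.
By the memoryless property, P(X > 14+50 | X > 14) = P(X > 50).
P(X > 50) = e^(−2.2124) ≈ 0.1094.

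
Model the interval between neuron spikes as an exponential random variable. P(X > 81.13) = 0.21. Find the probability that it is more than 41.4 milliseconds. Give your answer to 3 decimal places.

0.451

e^(−λ·81.13) = 0.21 ⇒ λ = −ln(0.21)/81.13 = 0.0192364.
P(X > 41.4) = e^(−0.0192364·41.4) = e^(−0.79639) ≈ 0.451.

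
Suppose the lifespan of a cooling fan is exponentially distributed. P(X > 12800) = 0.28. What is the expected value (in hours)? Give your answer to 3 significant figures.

10100

e^(−λ·12800) = 0.28 ⇒ λ = −ln(0.28)/12800 = 0.0000994504.
Mean = 1/λ = 10055.3 hours.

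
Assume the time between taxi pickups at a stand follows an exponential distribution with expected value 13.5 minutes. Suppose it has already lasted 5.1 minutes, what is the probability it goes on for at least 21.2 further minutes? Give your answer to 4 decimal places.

The rate is λ = 1/13.5 = 0.0740741 per minute.
The exponential is memoryless, so the remaining time is again Exp(λ): the condition X > 5.1 is irrelevant.
P(X > 21.2) = e^(−1.5704) ≈ 0.2080.

0.2080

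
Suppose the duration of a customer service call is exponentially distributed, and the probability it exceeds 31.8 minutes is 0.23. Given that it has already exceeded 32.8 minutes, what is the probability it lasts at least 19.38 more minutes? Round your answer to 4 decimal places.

From e^(−λ·31.8) = 0.23, λ = −ln(0.23)/31.8 = 0.0462162.
Memoryless: P(X > 32.8+19.38 | X > 32.8) = P(X > 19.38) = e^(−0.0462162·19.38) ≈ 0.4083.

0.4083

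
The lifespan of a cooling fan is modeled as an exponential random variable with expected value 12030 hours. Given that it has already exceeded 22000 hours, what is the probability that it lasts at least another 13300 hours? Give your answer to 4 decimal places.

0.3310

The rate is λ = 1/12030 = 0.0000831255 per hour.
P(X > s+t | X > s) = e^(−λ(s+t))/e^(−λs) = e^(−λt), independent of s = 22000.
P(X > 13300) = e^(−1.1056) ≈ 0.3310.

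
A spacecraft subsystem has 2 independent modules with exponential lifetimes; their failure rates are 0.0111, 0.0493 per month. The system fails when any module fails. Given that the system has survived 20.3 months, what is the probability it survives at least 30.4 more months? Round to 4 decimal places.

Time to first failure ~ Exp(Σλ) with Σλ = 0.0604.
By memorylessness, P(T > 20.3+30.4 | T > 20.3) = P(T > 30.4) = e^(−0.0604·30.4) ≈ 0.1594.

0.1594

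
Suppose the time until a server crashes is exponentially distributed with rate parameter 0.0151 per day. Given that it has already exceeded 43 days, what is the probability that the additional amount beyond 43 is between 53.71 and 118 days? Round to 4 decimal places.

0.2761

Memoryless: the residual past 43 is again Exp(λ).
P(53.71 < residual < 118) = e^(−λ·53.71) − e^(−λ·118) = 0.44440 − 0.16833 ≈ 0.2761.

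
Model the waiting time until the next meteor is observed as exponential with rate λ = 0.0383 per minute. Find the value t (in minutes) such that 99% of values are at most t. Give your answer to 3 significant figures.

Set 1 − e^(−λt) = 0.99, so t = −ln(0.01)/λ = 4.6052/0.0383 ≈ 120.239 minutes.

120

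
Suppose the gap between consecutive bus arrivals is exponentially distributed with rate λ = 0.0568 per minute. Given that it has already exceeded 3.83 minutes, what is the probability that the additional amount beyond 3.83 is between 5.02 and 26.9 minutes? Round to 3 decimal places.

0.535

Memoryless: the residual past 3.83 is again Exp(λ).
P(5.02 < residual < 26.9) = e^(−λ·5.02) − e^(−λ·26.9) = 0.75191 − 0.21699 ≈ 0.535.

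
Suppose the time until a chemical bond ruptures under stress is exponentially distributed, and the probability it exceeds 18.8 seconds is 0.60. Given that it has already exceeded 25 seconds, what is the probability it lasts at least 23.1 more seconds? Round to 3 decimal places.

0.534

From e^(−λ·18.8) = 0.60, λ = −ln(0.60)/18.8 = 0.0271716.
Memoryless: P(X > 25+23.1 | X > 25) = P(X > 23.1) = e^(−0.0271716·23.1) ≈ 0.534.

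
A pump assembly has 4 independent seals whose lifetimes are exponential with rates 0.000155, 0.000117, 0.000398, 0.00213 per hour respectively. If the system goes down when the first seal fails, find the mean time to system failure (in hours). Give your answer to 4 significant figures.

The time to first failure is exponential with rate Σλ = 0.000155 + 0.000117 + 0.000398 + 0.00213 = 0.0028.
E[min] = 1/Σλ = 1/0.0028 = 357.143 hours.

357.1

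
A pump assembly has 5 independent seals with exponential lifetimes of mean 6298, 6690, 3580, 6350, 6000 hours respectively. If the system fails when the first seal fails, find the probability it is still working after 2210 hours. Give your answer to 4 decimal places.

0.1333

The first failure time is exponential with rate Σλ_i = 1/6298 + 1/6690 + 1/3580 + 1/6350 + 1/6000 = 0.000911734 per hour.
P(min > 2210) = e^(−0.000911734·2210) = e^(−2.0149) ≈ 0.1333.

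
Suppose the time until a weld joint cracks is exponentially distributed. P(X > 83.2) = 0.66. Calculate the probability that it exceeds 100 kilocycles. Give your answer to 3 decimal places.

e^(−λ·83.2) = 0.66 ⇒ λ = −ln(0.66)/83.2 = 0.00499418.
P(X > 100) = e^(−0.00499418·100) = e^(−0.49942) ≈ 0.607.

0.607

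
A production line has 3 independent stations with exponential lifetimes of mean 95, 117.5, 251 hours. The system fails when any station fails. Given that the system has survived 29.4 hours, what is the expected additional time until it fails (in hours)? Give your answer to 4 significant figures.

43.44

First-failure rate Σλ = 1/95 + 1/117.5 + 1/251 = 0.023021.
By memorylessness the expected residual is 1/Σλ = 43.4386 hours, regardless of the 29.4 already elapsed.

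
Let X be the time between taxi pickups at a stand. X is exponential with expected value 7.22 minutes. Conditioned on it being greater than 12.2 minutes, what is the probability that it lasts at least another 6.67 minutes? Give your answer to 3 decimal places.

0.397

The rate is λ = 1/7.22 = 0.138504 per minute.
By the memoryless property, P(X > 12.2+6.67 | X > 12.2) = P(X > 6.67).
P(X > 6.67) = e^(−0.92382) ≈ 0.397.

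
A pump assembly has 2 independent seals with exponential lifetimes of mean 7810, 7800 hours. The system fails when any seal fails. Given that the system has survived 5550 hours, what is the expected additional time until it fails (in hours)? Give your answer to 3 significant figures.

3900

First-failure rate Σλ = 1/7810 + 1/7800 = 0.000256246.
By memorylessness the expected residual is 1/Σλ = 3902.5 hours, regardless of the 5550 already elapsed.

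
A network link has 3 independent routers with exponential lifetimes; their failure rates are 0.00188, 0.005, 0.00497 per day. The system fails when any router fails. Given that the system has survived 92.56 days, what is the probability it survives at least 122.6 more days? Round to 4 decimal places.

0.2339

Time to first failure ~ Exp(Σλ) with Σλ = 0.01185.
By memorylessness, P(T > 92.56+122.6 | T > 92.56) = P(T > 122.6) = e^(−0.01185·122.6) ≈ 0.2339.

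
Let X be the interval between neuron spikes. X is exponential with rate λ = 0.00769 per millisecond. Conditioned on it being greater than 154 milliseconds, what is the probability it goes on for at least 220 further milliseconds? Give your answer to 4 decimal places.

0.1842

The exponential is memoryless, so the remaining time is again Exp(λ): the condition X > 154 is irrelevant.
P(X > 220) = e^(−1.6918) ≈ 0.1842.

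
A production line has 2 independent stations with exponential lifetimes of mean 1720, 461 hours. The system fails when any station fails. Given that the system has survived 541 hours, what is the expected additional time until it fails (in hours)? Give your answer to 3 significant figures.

364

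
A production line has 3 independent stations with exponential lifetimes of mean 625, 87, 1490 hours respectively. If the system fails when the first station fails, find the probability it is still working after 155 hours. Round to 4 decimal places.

The first failure time is exponential with rate Σλ_i = 1/625 + 1/87 + 1/1490 = 0.0137654 per hour.
P(min > 155) = e^(−0.0137654·155) = e^(−2.1336) ≈ 0.1184.

0.1184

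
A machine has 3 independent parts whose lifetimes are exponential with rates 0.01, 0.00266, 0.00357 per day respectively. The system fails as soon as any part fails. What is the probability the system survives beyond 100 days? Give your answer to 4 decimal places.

The time to first failure is exponential with rate Σλ = 0.01 + 0.00266 + 0.00357 = 0.01623.
P(min > 100) = e^(−0.01623·100) = e^(−1.623) ≈ 0.1973.

0.1973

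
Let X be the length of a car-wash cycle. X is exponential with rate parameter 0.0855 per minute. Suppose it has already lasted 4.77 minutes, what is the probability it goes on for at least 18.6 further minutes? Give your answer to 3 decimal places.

P(X > s+t | X > s) = e^(−λ(s+t))/e^(−λs) = e^(−λt), independent of s = 4.77.
P(X > 18.6) = e^(−1.5903) ≈ 0.204.

0.204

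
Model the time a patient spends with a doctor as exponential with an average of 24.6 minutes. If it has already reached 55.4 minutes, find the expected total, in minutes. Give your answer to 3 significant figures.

The rate is λ = 1/24.6 = 0.0406504 per minute.
By memorylessness, E[X | X > 55.4] = 55.4 + 1/λ = 55.4 + 24.6 = 80 minutes.

80.0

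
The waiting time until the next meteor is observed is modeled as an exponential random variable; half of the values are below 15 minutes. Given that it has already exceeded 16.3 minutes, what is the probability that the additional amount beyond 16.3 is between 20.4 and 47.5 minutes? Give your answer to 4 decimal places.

For an exponential, median = ln(2)/λ, so λ = ln 2 / 15 = 0.0462098 per minute.
Memoryless: the residual past 16.3 is again Exp(λ).
P(20.4 < residual < 47.5) = e^(−λ·20.4) − e^(−λ·47.5) = 0.38958 − 0.11136 ≈ 0.2782.

0.2782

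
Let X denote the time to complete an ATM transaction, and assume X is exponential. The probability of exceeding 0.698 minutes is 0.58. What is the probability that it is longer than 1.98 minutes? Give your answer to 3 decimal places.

0.213

e^(−λ·0.698) = 0.58 ⇒ λ = −ln(0.58)/0.698 = 0.780411.
P(X > 1.98) = e^(−0.780411·1.98) = e^(−1.5452) ≈ 0.213.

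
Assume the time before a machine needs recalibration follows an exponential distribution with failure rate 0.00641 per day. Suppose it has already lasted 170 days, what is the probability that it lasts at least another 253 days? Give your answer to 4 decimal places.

0.1976

The exponential is memoryless, so the remaining time is again Exp(λ): the condition X > 170 is irrelevant.
P(X > 253) = e^(−1.6217) ≈ 0.1976.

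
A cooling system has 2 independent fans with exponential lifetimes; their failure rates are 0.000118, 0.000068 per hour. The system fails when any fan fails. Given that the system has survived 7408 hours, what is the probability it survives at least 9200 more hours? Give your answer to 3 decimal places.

0.181

Time to first failure ~ Exp(Σλ) with Σλ = 0.000186.
By memorylessness, P(T > 7408+9200 | T > 7408) = P(T > 9200) = e^(−0.000186·9200) ≈ 0.181.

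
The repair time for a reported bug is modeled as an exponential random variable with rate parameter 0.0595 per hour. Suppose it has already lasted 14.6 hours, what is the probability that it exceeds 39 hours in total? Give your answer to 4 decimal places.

0.2341

The exponential is memoryless, so the remaining time is again Exp(λ): the condition X > 14.6 is irrelevant.
P(X > 24.4) = e^(−1.4518) ≈ 0.2341.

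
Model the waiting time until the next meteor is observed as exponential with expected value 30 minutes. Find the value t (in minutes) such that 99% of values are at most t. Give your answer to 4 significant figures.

The rate is λ = 1/30 = 0.0333333 per minute.
Set 1 − e^(−λt) = 0.99, so t = −ln(0.01)/λ = 4.6052/0.0333333 ≈ 138.155 minutes.

138.2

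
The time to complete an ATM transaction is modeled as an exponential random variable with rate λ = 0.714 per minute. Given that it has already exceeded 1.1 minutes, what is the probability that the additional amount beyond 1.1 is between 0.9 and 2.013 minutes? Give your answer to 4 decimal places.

0.2884

Memoryless: the residual past 1.1 is again Exp(λ).
P(0.9 < residual < 2.013) = e^(−λ·0.9) − e^(−λ·2.013) = 0.52592 − 0.23757 ≈ 0.2884.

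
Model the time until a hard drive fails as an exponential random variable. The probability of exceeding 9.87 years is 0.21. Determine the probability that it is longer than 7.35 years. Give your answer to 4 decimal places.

0.3128

e^(−λ·9.87) = 0.21 ⇒ λ = −ln(0.21)/9.87 = 0.15812.
P(X > 7.35) = e^(−0.15812·7.35) = e^(−1.1622) ≈ 0.3128.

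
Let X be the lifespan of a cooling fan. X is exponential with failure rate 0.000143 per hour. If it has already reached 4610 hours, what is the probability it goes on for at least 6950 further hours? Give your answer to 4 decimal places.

P(X > s+t | X > s) = e^(−λ(s+t))/e^(−λs) = e^(−λt), independent of s = 4610.
P(X > 6950) = e^(−0.99385) ≈ 0.3701.

0.3701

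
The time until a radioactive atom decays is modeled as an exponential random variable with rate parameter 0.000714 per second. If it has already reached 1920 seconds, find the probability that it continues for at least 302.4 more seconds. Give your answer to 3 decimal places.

The exponential is memoryless, so the remaining time is again Exp(λ): the condition X > 1920 is irrelevant.
P(X > 302.4) = e^(−0.21591) ≈ 0.806.

0.806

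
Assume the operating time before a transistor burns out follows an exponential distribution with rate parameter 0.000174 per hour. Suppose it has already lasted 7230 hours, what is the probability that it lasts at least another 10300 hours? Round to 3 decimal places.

0.167

P(X > s+t | X > s) = e^(−λ(s+t))/e^(−λs) = e^(−λt), independent of s = 7230.
P(X > 10300) = e^(−1.7922) ≈ 0.167.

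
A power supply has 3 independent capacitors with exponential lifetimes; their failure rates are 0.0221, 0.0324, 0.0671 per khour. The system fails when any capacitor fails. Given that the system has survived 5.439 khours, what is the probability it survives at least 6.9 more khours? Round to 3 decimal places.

Time to first failure ~ Exp(Σλ) with Σλ = 0.1216.
By memorylessness, P(T > 5.439+6.9 | T > 5.439) = P(T > 6.9) = e^(−0.1216·6.9) ≈ 0.432.

0.432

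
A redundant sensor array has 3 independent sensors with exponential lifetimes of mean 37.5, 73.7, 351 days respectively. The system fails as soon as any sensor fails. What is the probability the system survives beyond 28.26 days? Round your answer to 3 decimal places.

0.296

The first failure time is exponential with rate Σλ_i = 1/37.5 + 1/73.7 + 1/351 = 0.0430842 per day.
P(min > 28.26) = e^(−0.0430842·28.26) = e^(−1.2176) ≈ 0.296.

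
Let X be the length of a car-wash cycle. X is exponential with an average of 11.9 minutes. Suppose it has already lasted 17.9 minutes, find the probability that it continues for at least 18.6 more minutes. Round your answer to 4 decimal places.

0.2095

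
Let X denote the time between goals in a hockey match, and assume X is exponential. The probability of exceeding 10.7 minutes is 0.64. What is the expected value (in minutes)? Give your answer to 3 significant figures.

24.0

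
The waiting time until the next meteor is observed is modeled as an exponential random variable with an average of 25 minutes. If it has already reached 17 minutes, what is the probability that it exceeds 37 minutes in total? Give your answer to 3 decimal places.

0.449

The rate is λ = 1/25 = 0.04 per minute.
By the memoryless property, P(X > 17+20 | X > 17) = P(X > 20).
P(X > 20) = e^(−0.8) ≈ 0.449.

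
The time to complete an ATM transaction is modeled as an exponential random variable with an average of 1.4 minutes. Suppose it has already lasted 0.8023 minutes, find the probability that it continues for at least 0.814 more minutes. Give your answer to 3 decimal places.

0.559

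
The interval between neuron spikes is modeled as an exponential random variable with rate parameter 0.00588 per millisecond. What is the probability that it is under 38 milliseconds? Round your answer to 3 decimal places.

0.200

P(X ≤ 38) = 1 − e^(−λ·38) = 1 − e^(−0.22344) ≈ 0.200.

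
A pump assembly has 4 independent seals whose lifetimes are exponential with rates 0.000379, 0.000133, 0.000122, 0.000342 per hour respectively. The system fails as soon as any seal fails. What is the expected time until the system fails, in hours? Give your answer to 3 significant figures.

The time to first failure is exponential with rate Σλ = 0.000379 + 0.000133 + 0.000122 + 0.000342 = 0.000976.
E[min] = 1/Σλ = 1/0.000976 = 1024.59 hours.

1020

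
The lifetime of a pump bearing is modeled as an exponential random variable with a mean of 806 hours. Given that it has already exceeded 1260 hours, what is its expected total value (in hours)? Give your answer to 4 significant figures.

2066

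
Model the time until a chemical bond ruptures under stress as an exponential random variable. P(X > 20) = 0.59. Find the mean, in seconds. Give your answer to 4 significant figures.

37.91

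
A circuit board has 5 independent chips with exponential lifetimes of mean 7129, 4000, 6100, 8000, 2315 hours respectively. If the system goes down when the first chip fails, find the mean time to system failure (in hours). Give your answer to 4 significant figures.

The first failure time is exponential with rate Σλ_i = 1/7129 + 1/4000 + 1/6100 + 1/8000 + 1/2315 = 0.00111117 per hour.
E[min] = 1/Σλ = 1/0.00111117 = 899.951 hours.

900.0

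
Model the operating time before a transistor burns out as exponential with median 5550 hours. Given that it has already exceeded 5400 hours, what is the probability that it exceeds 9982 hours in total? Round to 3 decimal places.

For an exponential, median = ln(2)/λ, so λ = ln 2 / 5550 = 0.000124891 per hour.
By the memoryless property, P(X > 5400+4582 | X > 5400) = P(X > 4582).
P(X > 4582) = e^(−0.57225) ≈ 0.564.

0.564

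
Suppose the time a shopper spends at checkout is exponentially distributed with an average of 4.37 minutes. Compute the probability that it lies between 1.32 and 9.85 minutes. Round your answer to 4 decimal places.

The rate is λ = 1/4.37 = 0.228833 per minute.
P(1.32 < X < 9.85) = e^(−λ·1.32) − e^(−λ·9.85) = 0.73929 − 0.10498 ≈ 0.6343.

0.6343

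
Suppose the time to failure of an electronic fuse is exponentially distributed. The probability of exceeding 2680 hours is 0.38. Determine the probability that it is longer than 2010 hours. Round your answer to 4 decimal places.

e^(−λ·2680) = 0.38 ⇒ λ = −ln(0.38)/2680 = 0.000361039.
P(X > 2010) = e^(−0.000361039·2010) = e^(−0.72569) ≈ 0.4840.

0.4840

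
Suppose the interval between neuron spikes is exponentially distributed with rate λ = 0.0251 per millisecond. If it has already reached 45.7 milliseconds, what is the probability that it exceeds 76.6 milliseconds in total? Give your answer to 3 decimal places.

0.460

The exponential is memoryless, so the remaining time is again Exp(λ): the condition X > 45.7 is irrelevant.
P(X > 30.9) = e^(−0.77559) ≈ 0.460.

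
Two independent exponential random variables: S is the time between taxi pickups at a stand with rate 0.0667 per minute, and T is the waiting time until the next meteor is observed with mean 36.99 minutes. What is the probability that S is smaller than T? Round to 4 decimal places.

0.7116

λ_1 = 0.0667, λ_2 = 1/36.99 = 0.0270343.
For independent exponentials, P(S < T) = λ_1/(λ_1+λ_2) = 0.0667/0.0937343 ≈ 0.7116.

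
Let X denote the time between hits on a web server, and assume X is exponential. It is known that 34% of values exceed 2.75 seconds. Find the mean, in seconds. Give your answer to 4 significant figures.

e^(−λ·2.75) = 0.34 ⇒ λ = −ln(0.34)/2.75 = 0.392294.
Mean = 1/λ = 2.54911 seconds.

2.549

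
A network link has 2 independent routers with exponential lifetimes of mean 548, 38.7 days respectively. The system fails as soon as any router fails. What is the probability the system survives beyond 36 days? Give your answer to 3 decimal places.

0.369

The first failure time is exponential with rate Σλ_i = 1/548 + 1/38.7 = 0.0276646 per day.
P(min > 36) = e^(−0.0276646·36) = e^(−0.99593) ≈ 0.369.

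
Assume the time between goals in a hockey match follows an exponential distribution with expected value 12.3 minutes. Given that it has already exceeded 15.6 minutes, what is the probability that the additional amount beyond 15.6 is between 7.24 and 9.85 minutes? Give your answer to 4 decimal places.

0.1061

The rate is λ = 1/12.3 = 0.0813008 per minute.
Memoryless: the residual past 15.6 is again Exp(λ).
P(7.24 < residual < 9.85) = e^(−λ·7.24) − e^(−λ·9.85) = 0.55509 − 0.44896 ≈ 0.1061.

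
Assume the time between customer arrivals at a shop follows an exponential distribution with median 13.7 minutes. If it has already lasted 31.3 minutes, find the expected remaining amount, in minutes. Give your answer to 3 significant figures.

For an exponential, median = ln(2)/λ, so λ = ln 2 / 13.7 = 0.0505947 per minute.
By memorylessness, the remaining amount past any threshold is again Exp(λ) with mean 1/λ = 19.7649 minutes.

19.8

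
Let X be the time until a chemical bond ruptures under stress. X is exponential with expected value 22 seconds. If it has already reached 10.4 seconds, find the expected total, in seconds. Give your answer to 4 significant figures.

32.40

The rate is λ = 1/22 = 0.0454545 per second.
By memorylessness, E[X | X > 10.4] = 10.4 + 1/λ = 10.4 + 22 = 32.4 seconds.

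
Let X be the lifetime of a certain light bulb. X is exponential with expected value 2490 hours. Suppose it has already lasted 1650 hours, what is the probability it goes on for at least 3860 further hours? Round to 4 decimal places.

0.2122

The rate is λ = 1/2490 = 0.000401606 per hour.
By the memoryless property, P(X > 1650+3860 | X > 1650) = P(X > 3860).
P(X > 3860) = e^(−1.5502) ≈ 0.2122.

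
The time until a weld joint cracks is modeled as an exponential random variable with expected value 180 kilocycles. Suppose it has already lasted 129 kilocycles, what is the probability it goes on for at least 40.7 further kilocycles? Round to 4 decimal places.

The rate is λ = 1/180 = 0.00555556 per kilocycle.
The exponential is memoryless, so the remaining time is again Exp(λ): the condition X > 129 is irrelevant.
P(X > 40.7) = e^(−0.22611) ≈ 0.7976.

0.7976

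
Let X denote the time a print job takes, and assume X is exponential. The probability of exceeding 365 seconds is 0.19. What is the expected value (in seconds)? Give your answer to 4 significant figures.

219.8

e^(−λ·365) = 0.19 ⇒ λ = −ln(0.19)/365 = 0.00454995.
Mean = 1/λ = 219.783 seconds.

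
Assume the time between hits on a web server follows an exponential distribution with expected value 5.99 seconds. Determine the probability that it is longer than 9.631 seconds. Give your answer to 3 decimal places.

0.200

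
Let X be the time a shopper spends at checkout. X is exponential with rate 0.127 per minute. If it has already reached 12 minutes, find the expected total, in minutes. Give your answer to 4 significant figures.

19.87

By memorylessness, E[X | X > 12] = 12 + 1/λ = 12 + 7.87402 = 19.874 minutes.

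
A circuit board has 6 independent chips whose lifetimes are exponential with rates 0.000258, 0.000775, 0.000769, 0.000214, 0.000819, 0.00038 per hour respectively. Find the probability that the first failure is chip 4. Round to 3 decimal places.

The time to first failure is exponential with rate Σλ = 0.000258 + 0.000775 + 0.000769 + 0.000214 + 0.000819 + 0.00038 = 0.003215.
P(chip 4 first) = λ_4/Σλ = 0.000214/0.003215 ≈ 0.067.

0.067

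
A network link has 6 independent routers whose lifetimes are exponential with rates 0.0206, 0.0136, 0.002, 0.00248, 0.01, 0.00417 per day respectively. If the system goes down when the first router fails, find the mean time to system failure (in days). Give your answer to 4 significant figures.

18.92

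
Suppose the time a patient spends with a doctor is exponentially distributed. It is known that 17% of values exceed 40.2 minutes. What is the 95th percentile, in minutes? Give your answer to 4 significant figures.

67.96

e^(−λ·40.2) = 0.17 ⇒ λ = −ln(0.17)/40.2 = 0.0440785.
95th percentile: 1 − e^(−λt) = 0.95, t = −ln(0.05)/λ = 67.9635 minutes.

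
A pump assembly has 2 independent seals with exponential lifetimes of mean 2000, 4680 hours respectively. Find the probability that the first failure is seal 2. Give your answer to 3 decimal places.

0.299

Rates: λ_i = 1/mean_i → 0.0005, 0.000213675; Σλ = 0.000713675.
P(seal 2 first) = λ_2/Σλ = 0.000213675/0.000713675 ≈ 0.299.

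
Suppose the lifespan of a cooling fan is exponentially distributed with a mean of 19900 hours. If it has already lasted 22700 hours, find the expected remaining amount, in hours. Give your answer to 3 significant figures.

19900

The rate is λ = 1/19900 = 0.0000502513 per hour.
By memorylessness, the remaining amount past any threshold is again Exp(λ) with mean 1/λ = 19900 hours.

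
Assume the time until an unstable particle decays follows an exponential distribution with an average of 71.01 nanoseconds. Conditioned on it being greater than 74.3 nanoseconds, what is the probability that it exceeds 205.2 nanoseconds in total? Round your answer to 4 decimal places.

0.1583

The rate is λ = 1/71.01 = 0.0140825 per nanosecond.
By the memoryless property, P(X > 74.3+130.9 | X > 74.3) = P(X > 130.9).
P(X > 130.9) = e^(−1.8434) ≈ 0.1583.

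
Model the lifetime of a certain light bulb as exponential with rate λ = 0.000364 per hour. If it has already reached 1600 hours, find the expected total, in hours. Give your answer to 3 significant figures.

By memorylessness, E[X | X > 1600] = 1600 + 1/λ = 1600 + 2747.25 = 4347.25 hours.

4350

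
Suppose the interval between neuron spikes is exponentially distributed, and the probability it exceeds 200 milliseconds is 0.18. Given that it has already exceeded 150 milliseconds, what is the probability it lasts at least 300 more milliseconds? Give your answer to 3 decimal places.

0.076

From e^(−λ·200) = 0.18, λ = −ln(0.18)/200 = 0.00857399.
Memoryless: P(X > 150+300 | X > 150) = P(X > 300) = e^(−0.00857399·300) ≈ 0.076.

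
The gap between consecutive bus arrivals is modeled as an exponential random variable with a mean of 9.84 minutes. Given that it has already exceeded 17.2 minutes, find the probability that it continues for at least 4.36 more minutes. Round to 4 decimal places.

0.6420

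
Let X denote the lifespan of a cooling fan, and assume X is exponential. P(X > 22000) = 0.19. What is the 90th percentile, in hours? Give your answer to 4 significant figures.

e^(−λ·22000) = 0.19 ⇒ λ = −ln(0.19)/22000 = 0.0000754878.
90th percentile: 1 − e^(−λt) = 0.9, t = −ln(0.1)/λ = 30502.8 hours.

30500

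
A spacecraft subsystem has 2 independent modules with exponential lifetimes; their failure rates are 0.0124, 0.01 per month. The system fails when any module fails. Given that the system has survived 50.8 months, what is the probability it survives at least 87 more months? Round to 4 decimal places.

Time to first failure ~ Exp(Σλ) with Σλ = 0.0224.
By memorylessness, P(T > 50.8+87 | T > 50.8) = P(T > 87) = e^(−0.0224·87) ≈ 0.1424.

0.1424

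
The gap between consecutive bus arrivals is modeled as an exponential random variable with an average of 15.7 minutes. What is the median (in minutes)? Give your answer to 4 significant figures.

10.88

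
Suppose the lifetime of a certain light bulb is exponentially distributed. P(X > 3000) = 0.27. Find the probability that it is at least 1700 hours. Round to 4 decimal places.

e^(−λ·3000) = 0.27 ⇒ λ = −ln(0.27)/3000 = 0.000436444.
P(X > 1700) = e^(−0.000436444·1700) = e^(−0.74196) ≈ 0.4762.

0.4762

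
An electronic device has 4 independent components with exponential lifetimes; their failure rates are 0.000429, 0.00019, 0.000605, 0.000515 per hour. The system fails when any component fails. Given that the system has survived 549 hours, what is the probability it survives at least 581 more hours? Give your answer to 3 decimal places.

Time to first failure ~ Exp(Σλ) with Σλ = 0.001739.
By memorylessness, P(T > 549+581 | T > 549) = P(T > 581) = e^(−0.001739·581) ≈ 0.364.

0.364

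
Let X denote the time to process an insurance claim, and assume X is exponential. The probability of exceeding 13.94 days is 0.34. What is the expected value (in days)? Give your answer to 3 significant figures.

12.9

e^(−λ·13.94) = 0.34 ⇒ λ = −ln(0.34)/13.94 = 0.0773895.
Mean = 1/λ = 12.9216 days.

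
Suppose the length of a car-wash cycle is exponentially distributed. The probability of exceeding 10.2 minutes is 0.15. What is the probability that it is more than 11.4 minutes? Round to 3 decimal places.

e^(−λ·10.2) = 0.15 ⇒ λ = −ln(0.15)/10.2 = 0.185992.
P(X > 11.4) = e^(−0.185992·11.4) = e^(−2.1203) ≈ 0.120.

0.120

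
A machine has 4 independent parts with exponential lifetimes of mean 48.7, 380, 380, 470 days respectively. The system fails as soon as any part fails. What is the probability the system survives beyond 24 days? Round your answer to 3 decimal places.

0.512

The first failure time is exponential with rate Σλ_i = 1/48.7 + 1/380 + 1/380 + 1/470 = 0.0279247 per day.
P(min > 24) = e^(−0.0279247·24) = e^(−0.67019) ≈ 0.512.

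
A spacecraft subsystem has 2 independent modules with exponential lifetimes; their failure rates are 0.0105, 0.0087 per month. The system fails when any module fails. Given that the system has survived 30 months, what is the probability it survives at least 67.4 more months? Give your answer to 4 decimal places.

0.2741

Time to first failure ~ Exp(Σλ) with Σλ = 0.0192.
By memorylessness, P(T > 30+67.4 | T > 30) = P(T > 67.4) = e^(−0.0192·67.4) ≈ 0.2741.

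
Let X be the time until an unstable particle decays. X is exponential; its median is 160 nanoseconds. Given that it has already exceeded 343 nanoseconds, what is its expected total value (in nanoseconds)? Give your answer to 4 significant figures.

573.8

For an exponential, median = ln(2)/λ, so λ = ln 2 / 160 = 0.00433217 per nanosecond.
By memorylessness, E[X | X > 343] = 343 + 1/λ = 343 + 230.831 = 573.831 nanoseconds.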